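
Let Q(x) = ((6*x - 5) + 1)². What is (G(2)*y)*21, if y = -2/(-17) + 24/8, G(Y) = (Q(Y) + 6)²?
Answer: 5453700/17 ≈ 3.2081e+5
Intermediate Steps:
Q(x) = (-4 + 6*x)² (Q(x) = ((-5 + 6*x) + 1)² = (-4 + 6*x)²)
G(Y) = (6 + 4*(-2 + 3*Y)²)² (G(Y) = (4*(-2 + 3*Y)² + 6)² = (6 + 4*(-2 + 3*Y)²)²)
y = 53/17 (y = -2*(-1/17) + 24*(⅛) = 2/17 + 3 = 53/17 ≈ 3.1176)
(G(2)*y)*21 = ((4*(3 + 2*(-2 + 3*2)²)²)*(53/17))*21 = ((4*(3 + 2*(-2 + 6)²)²)*(53/17))*21 = ((4*(3 + 2*4²)²)*(53/17))*21 = ((4*(3 + 2*16)²)*(53/17))*21 = ((4*(3 + 32)²)*(53/17))*21 = ((4*35²)*(53/17))*21 = ((4*1225)*(53/17))*21 = (4900*(53/17))*21 = (259700/17)*21 = 5453700/17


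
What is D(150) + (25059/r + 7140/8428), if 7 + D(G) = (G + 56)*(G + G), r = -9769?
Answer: 181695349253/2940469 ≈ 61791.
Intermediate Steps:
D(G) = -7 + 2*G*(56 + G) (D(G) = -7 + (G + 56)*(G + G) = -7 + (56 + G)*(2*G) = -7 + 2*G*(56 + G))
D(150) + (25059/r + 7140/8428) = (-7 + 2*150**2 + 112*150) + (25059/(-9769) + 7140/8428) = (-7 + 2*22500 + 16800) + (25059*(-1/9769) + 7140*(1/8428)) = (-7 + 45000 + 16800) + (-25059/9769 + 255/301) = 61793 - 5051664/2940469 = 181695349253/2940469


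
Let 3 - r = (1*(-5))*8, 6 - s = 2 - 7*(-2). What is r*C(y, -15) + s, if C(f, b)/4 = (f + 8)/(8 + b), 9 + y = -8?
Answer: 1478/7 ≈ 211.14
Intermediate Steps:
y = -17 (y = -9 - 8 = -17)
s = -10 (s = 6 - (2 - 7*(-2)) = 6 - (2 + 14) = 6 - 1*16 = 6 - 16 = -10)
C(f, b) = 4*(8 + f)/(8 + b) (C(f, b) = 4*((f + 8)/(8 + b)) = 4*((8 + f)/(8 + b)) = 4*(8 + f)/(8 + b))
r = 43 (r = 3 - 1*(-5)*8 = 3 - (-5)*8 = 3 - 1*(-40) = 3 + 40 = 43)
r*C(y, -15) + s = 43*(4*(8 - 17)/(8 - 15)) - 10 = 43*(4*(-9)/(-7)) - 10 = 43*(4*(-⅐)*(-9)) - 10 = 43*(36/7) - 10 = 1548/7 - 10 = 1478/7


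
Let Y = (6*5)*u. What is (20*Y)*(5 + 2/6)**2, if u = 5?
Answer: 256000/3 ≈ 85333.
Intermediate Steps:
Y = 150 (Y = (6*5)*5 = 30*5 = 150)
(20*Y)*(5 + 2/6)**2 = (20*150)*(5 + 2/6)**2 = 3000*(5 + 2*(1/6))**2 = 3000*(5 + 1/3)**2 = 3000*(16/3)**2 = 3000*(256/9) = 256000/3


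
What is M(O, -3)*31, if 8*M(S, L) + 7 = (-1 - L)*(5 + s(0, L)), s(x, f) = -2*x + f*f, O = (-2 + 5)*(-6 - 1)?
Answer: 651/8 ≈ 81.375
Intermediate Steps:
O = -21 (O = 3*(-7) = -21)
s(x, f) = f² - 2*x (s(x, f) = -2*x + f² = f² - 2*x)
M(S, L) = -7/8 + (-1 - L)*(5 + L²)/8 (M(S, L) = -7/8 + ((-1 - L)*(5 + (L² - 2*0)))/8 = -7/8 + ((-1 - L)*(5 + (L² + 0)))/8 = -7/8 + ((-1 - L)*(5 + L²))/8 = -7/8 + (-1 - L)*(5 + L²)/8)
M(O, -3)*31 = (-3/2 - 5/8*(-3) - ⅛*(-3)² - ⅛*(-3)³)*31 = (-3/2 + 15/8 - ⅛*9 - ⅛*(-27))*31 = (-3/2 + 15/8 - 9/8 + 27/8)*31 = (21/8)*31 = 651/8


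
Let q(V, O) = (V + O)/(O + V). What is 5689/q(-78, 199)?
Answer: 5689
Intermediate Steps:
q(V, O) = 1 (q(V, O) = (O + V)/(O + V) = 1)
5689/q(-78, 199) = 5689/1 = 5689*1 = 5689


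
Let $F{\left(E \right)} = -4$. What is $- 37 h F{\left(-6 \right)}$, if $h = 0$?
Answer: $0$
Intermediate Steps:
$- 37 h F{\left(-6 \right)} = \left(-37\right) 0 \left(-4\right) = 0 \left(-4\right) = 0$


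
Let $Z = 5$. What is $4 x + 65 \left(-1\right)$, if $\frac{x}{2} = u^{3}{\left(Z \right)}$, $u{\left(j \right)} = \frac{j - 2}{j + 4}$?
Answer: $- \frac{1747}{27} \approx -64.704$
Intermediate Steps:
$u{\left(j \right)} = \frac{-2 + j}{4 + j}$
$x = \frac{2}{27}$ ($x = 2 \left(\frac{-2 + 5}{4 + 5}\right)^{3} = 2 \left(\frac{1}{9} \cdot 3\right)^{3} = \frac{2}{27} \approx 0.074074$)
$4 x + 65 \left(-1\right) = 4 \cdot \frac{2}{27} + 65 \left(-1\right) = \frac{8}{27} - 65 = - \frac{1747}{27}$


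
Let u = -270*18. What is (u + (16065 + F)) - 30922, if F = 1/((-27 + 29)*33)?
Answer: -1301321/66 ≈ -19717.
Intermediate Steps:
F = 1/66 (F = 1/(2*33) = 1/66 ≈ 0.015152)
u = -4860
(u + (16065 + F)) - 30922 = (-4860 + (16065 + 1/66)) - 30922 = (-4860 + 1060291/66) - 30922 = 739531/66 - 30922 = -1301321/66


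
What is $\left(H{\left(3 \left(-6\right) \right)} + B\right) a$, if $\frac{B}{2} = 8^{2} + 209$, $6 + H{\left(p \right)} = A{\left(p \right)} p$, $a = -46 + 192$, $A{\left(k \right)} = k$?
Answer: $126144$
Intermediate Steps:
$a = 146$
$H{\left(p \right)} = -6 + p^{2}$ ($H{\left(p \right)} = -6 + p p = -6 + p^{2}$)
$B = 546$ ($B = 2 \left(8^{2} + 209\right) = 2 \left(64 + 209\right) = 2 \cdot 273 = 546$)
$\left(H{\left(3 \left(-6\right) \right)} + B\right) a = \left(\left(-6 + \left(3 \left(-6\right)\right)^{2}\right) + 546\right) 146 = \left(\left(-6 + \left(-18\right)^{2}\right) + 546\right) 146 = \left(\left(-6 + 324\right) + 546\right) 146 = \left(318 + 546\right) 146 = 864 \cdot 146 = 126144$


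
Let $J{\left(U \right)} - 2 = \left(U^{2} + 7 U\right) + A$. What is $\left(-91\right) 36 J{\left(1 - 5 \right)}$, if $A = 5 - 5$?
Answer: $32760$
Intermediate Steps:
$A = 0$ ($A = 5 - 5 = 0$)
$J{\left(U \right)} = 2 + U^{2} + 7 U$ ($J{\left(U \right)} = 2 + \left(\left(U^{2} + 7 U\right) + 0\right) = 2 + \left(U^{2} + 7 U\right) = 2 + U^{2} + 7 U$)
$\left(-91\right) 36 J{\left(1 - 5 \right)} = \left(-91\right) 36 \left(2 + \left(1 - 5\right)^{2} + 7 \left(1 - 5\right)\right) = - 3276 \left(2 + \left(-4\right)^{2} + 7 \left(-4\right)\right) = - 3276 \left(2 + 16 - 28\right) = \left(-3276\right) \left(-10\right) = 32760$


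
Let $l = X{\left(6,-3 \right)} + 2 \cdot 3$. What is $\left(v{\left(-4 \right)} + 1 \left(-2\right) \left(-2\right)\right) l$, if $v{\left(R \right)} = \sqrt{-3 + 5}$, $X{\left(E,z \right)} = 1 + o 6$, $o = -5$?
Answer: $-92 - 23 \sqrt{2} \approx -124.53$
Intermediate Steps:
$X{\left(E,z \right)} = -29$ ($X{\left(E,z \right)} = 1 - 30 = -29$)
$v{\left(R \right)} = \sqrt{2}$
$l = -23$ ($l = -29 + 2 \cdot 3 = -29 + 6 = -23$)
$\left(v{\left(-4 \right)} + 1 \left(-2\right) \left(-2\right)\right) l = \left(\sqrt{2} + 1 \left(-2\right) \left(-2\right)\right) \left(-23\right) = \left(\sqrt{2} - -4\right) \left(-23\right) = \left(\sqrt{2} + 4\right) \left(-23\right) = \left(4 + \sqrt{2}\right) \left(-23\right) = -92 - 23 \sqrt{2}$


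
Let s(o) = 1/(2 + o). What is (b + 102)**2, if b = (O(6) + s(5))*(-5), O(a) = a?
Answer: 249001/49 ≈ 5081.7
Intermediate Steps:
b = -215/7 (b = (6 + 1/(2 + 5))*(-5) = (6 + 1/7)*(-5) = (43/7)*(-5) = -215/7 ≈ -30.714)
(b + 102)**2 = (-215/7 + 102)**2 = (499/7)**2 = 249001/49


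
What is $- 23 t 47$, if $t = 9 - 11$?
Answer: $2162$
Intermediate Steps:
$t = -2$ ($t = 9 - 11 = -2$)
$- 23 t 47 = \left(-23\right) \left(-2\right) 47 = 46 \cdot 47 = 2162$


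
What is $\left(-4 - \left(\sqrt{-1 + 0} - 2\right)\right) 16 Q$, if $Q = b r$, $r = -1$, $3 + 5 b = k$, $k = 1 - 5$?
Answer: $- \frac{224}{5} - \frac{112 i}{5} \approx -44.8 - 22.4 i$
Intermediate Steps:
$k = -4$ ($k = 1 - 5 = -4$)
$b = - \frac{7}{5}$ ($b = - \frac{3}{5} + \frac{1}{5} \left(-4\right) = - \frac{3}{5} - \frac{4}{5} = - \frac{7}{5} \approx -1.4$)
$Q = \frac{7}{5}$ ($Q = \left(- \frac{7}{5}\right) \left(-1\right) = \frac{7}{5} \approx 1.4$)
$\left(-4 - \left(\sqrt{-1 + 0} - 2\right)\right) 16 Q = \left(-4 - \left(\sqrt{-1 + 0} - 2\right)\right) 16 \cdot \frac{7}{5} = \left(-4 - \left(\sqrt{-1} - 2\right)\right) 16 \cdot \frac{7}{5} = \left(-4 - \left(i - 2\right)\right) 16 \cdot \frac{7}{5} = \left(-4 - \left(-2 + i\right)\right) 16 \cdot \frac{7}{5} = \left(-4 + \left(2 - i\right)\right) 16 \cdot \frac{7}{5} = \left(-2 - i\right) 16 \cdot \frac{7}{5} = \left(-32 - 16 i\right) \frac{7}{5} = - \frac{224}{5} - \frac{112 i}{5}$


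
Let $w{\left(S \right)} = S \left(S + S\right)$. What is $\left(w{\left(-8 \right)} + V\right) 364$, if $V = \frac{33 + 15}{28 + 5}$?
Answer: $\frac{518336}{11} \approx 47121.0$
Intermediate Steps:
$w{\left(S \right)} = 2 S^{2}$ ($w{\left(S \right)} = S 2 S = 2 S^{2}$)
$V = \frac{16}{11}$ ($V = \frac{48}{33} = 48 \cdot \frac{1}{33} = \frac{16}{11} \approx 1.4545$)
$\left(w{\left(-8 \right)} + V\right) 364 = \left(2 \left(-8\right)^{2} + \frac{16}{11}\right) 364 = \left(2 \cdot 64 + \frac{16}{11}\right) 364 = \left(128 + \frac{16}{11}\right) 364 = \frac{1424}{11} \cdot 364 = \frac{518336}{11}$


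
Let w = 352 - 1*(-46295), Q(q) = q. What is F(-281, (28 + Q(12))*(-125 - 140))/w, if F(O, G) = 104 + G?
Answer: -10496/46647 ≈ -0.22501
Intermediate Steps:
w = 46647 (w = 352 + 46295 = 46647)
F(-281, (28 + Q(12))*(-125 - 140))/w = (104 + (28 + 12)*(-125 - 140))/46647 = (104 + 40*(-265))*(1/46647) = (104 - 10600)*(1/46647) = -10496*1/46647 = -10496/46647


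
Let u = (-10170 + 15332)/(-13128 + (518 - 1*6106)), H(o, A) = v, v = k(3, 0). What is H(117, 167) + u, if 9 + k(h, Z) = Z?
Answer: -86803/9358 ≈ -9.2758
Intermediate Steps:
k(h, Z) = -9 + Z
v = -9 (v = -9 + 0 = -9)
H(o, A) = -9
u = -2581/9358 (u = 5162/(-13128 + (518 - 6106)) = 5162/(-13128 - 5588) = 5162/(-18716) = 5162*(-1/18716) = -2581/9358 ≈ -0.27581)
H(117, 167) + u = -9 - 2581/9358 = -86803/9358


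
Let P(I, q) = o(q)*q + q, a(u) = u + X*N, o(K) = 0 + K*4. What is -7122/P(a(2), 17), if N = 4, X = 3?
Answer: -2374/391 ≈ -6.0716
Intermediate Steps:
o(K) = 4*K (o(K) = 0 + 4*K = 4*K)
a(u) = 12 + u (a(u) = u + 3*4 = u + 12 = 12 + u)
P(I, q) = q + 4*q**2 (P(I, q) = (4*q)*q + q = 4*q**2 + q = q + 4*q**2)
-7122/P(a(2), 17) = -7122*1/(17*(1 + 4*17)) = -7122*1/(17*(1 + 68)) = -7122/(17*69) = -7122/1173 = -7122*1/1173 = -2374/391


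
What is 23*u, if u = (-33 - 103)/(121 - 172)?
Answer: 184/3 ≈ 61.333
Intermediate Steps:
u = 8/3 (u = -136/(-51) = -136*(-1/51) = 8/3 ≈ 2.6667)
23*u = 23*(8/3) = 184/3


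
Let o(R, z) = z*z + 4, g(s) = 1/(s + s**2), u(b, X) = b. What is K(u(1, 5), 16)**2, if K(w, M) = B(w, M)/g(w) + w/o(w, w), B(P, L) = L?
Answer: 25921/25 ≈ 1036.8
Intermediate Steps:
o(R, z) = 4 + z**2 (o(R, z) = z**2 + 4 = 4 + z**2)
K(w, M) = w/(4 + w**2) + M*w*(1 + w) (K(w, M) = M/((1/(w*(1 + w)))) + w/(4 + w**2) = M*(w*(1 + w)) + w/(4 + w**2) = M*w*(1 + w) + w/(4 + w**2) = w/(4 + w**2) + M*w*(1 + w))
K(u(1, 5), 16)**2 = (1*(1 + 16*(1 + 1)*(4 + 1**2))/(4 + 1**2))**2 = (1*(1 + 16*2*(4 + 1))/(4 + 1))**2 = (1*(1 + 16*2*5)/5)**2 = (1*(1/5)*(1 + 160))**2 = (1*(1/5)*161)**2 = (161/5)**2 = 25921/25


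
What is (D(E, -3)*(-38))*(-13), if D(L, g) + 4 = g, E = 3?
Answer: -3458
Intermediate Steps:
D(L, g) = -4 + g
(D(E, -3)*(-38))*(-13) = ((-4 - 3)*(-38))*(-13) = -7*(-38)*(-13) = 266*(-13) = -3458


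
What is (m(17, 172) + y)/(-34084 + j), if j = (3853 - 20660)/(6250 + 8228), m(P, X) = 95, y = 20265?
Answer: -294772080/493484959 ≈ -0.59733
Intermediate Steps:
j = -16807/14478 ≈ -1.1609
(m(17, 172) + y)/(-34084 + j) = (95 + 20265)/(-34084 - 16807/14478) = 20360/(-493484959/14478) = 20360*(-14478/493484959) = -294772080/493484959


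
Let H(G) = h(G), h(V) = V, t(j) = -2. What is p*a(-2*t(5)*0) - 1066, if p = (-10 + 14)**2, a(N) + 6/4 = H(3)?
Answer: -1042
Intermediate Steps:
H(G) = G
a(N) = 3/2 (a(N) = -3/2 + 3 = 3/2)
p = 16 (p = 4**2 = 16)
p*a(-2*t(5)*0) - 1066 = 16*(3/2) - 1066 = 24 - 1066 = -1042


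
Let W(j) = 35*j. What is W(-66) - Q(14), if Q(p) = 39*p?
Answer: -2856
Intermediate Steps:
W(-66) - Q(14) = 35*(-66) - 39*14 = -2310 - 1*546 = -2310 - 546 = -2856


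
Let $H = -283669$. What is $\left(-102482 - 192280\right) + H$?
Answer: $-578431$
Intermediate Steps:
$\left(-102482 - 192280\right) + H = \left(-102482 - 192280\right) - 283669 = -294762 - 283669 = -578431$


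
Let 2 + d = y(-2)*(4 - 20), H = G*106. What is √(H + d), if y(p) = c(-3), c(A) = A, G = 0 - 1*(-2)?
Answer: √258 ≈ 16.062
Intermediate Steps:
G = 2 (G = 0 + 2 = 2)
H = 212 (H = 2*106 = 212)
y(p) = -3
d = 46 (d = -2 - 3*(4 - 20) = -2 - 3*(-16) = -2 + 48 = 46)
√(H + d) = √(212 + 46) = √258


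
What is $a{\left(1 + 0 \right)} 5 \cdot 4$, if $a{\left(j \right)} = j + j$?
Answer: $40$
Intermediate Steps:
$a{\left(j \right)} = 2 j$
$a{\left(1 + 0 \right)} 5 \cdot 4 = 2 \left(1 + 0\right) 5 \cdot 4 = 2 \cdot 1 \cdot 5 \cdot 4 = 2 \cdot 5 \cdot 4 = 10 \cdot 4 = 40$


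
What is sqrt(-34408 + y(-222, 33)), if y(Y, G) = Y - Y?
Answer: 2*I*sqrt(8602) ≈ 185.49*I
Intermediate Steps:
y(Y, G) = 0
sqrt(-34408 + y(-222, 33)) = sqrt(-34408 + 0) = sqrt(-34408) = 2*I*sqrt(8602)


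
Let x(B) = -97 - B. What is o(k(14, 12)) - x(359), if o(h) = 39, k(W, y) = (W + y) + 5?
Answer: 495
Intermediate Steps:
k(W, y) = 5 + W + y
o(k(14, 12)) - x(359) = 39 - (-97 - 1*359) = 39 - (-97 - 359) = 39 - 1*(-456) = 39 + 456 = 495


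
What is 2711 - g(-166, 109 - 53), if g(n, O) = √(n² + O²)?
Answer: 2711 - 2*√7673 ≈ 2535.8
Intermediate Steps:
g(n, O) = √(O² + n²)
2711 - g(-166, 109 - 53) = 2711 - √((109 - 53)² + (-166)²) = 2711 - √(56² + 27556) = 2711 - √(3136 + 27556) = 2711 - √30692 = 2711 - 2*√7673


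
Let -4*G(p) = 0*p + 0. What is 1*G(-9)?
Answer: 0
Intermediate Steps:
G(p) = 0 (G(p) = -(0*p + 0)/4 = -(0 + 0)/4 = -1/4*0 = 0)
1*G(-9) = 1*0 = 0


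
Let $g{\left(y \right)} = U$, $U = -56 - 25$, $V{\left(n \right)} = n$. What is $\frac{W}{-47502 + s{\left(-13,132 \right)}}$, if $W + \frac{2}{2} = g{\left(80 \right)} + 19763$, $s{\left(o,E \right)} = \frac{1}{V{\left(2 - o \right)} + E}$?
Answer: $- \frac{2893107}{6982793} \approx -0.41432$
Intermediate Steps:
$s{\left(o,E \right)} = \frac{1}{2 + E - o}$ ($s{\left(o,E \right)} = \frac{1}{\left(2 - o\right) + E} = \frac{1}{2 + E - o}$)
$U = -81$ ($U = -56 - 25 = -81$)
$g{\left(y \right)} = -81$
$W = 19681$ ($W = -1 + \left(-81 + 19763\right) = -1 + 19682 = 19681$)
$\frac{W}{-47502 + s{\left(-13,132 \right)}} = \frac{19681}{-47502 + \frac{1}{2 + 132 - -13}} = \frac{19681}{-47502 + \frac{1}{2 + 132 + 13}} = \frac{19681}{-47502 + \frac{1}{147}} = \frac{19681}{- \frac{6982793}{147}} = 19681 \left(- \frac{147}{6982793}\right) = - \frac{2893107}{6982793}$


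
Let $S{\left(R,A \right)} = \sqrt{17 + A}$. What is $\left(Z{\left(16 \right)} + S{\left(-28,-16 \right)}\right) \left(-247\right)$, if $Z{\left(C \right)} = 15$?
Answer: $-3952$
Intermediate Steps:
$\left(Z{\left(16 \right)} + S{\left(-28,-16 \right)}\right) \left(-247\right) = \left(15 + \sqrt{17 - 16}\right) \left(-247\right) = \left(15 + \sqrt{1}\right) \left(-247\right) = \left(15 + 1\right) \left(-247\right) = 16 \left(-247\right) = -3952$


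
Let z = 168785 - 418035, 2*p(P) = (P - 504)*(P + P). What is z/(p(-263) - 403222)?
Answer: 249250/201501 ≈ 1.2370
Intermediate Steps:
p(P) = P*(-504 + P) (p(P) = ((P - 504)*(P + P))/2 = ((-504 + P)*(2*P))/2 = (2*P*(-504 + P))/2 = P*(-504 + P))
z = -249250
z/(p(-263) - 403222) = -249250/(-263*(-504 - 263) - 403222) = -249250/(-263*(-767) - 403222) = -249250/(201721 - 403222) = -249250/(-201501) = -249250*(-1/201501) = 249250/201501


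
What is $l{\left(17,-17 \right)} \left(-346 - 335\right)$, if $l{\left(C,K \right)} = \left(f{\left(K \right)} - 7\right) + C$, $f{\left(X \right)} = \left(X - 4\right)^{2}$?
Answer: $-307131$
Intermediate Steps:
$f{\left(X \right)} = \left(-4 + X\right)^{2}$
$l{\left(C,K \right)} = -7 + C + \left(-4 + K\right)^{2}$ ($l{\left(C,K \right)} = \left(\left(-4 + K\right)^{2} - 7\right) + C = \left(-7 + \left(-4 + K\right)^{2}\right) + C = -7 + C + \left(-4 + K\right)^{2}$)
$l{\left(17,-17 \right)} \left(-346 - 335\right) = \left(-7 + 17 + \left(-4 - 17\right)^{2}\right) \left(-346 - 335\right) = \left(-7 + 17 + \left(-21\right)^{2}\right) \left(-681\right) = \left(-7 + 17 + 441\right) \left(-681\right) = 451 \left(-681\right) = -307131$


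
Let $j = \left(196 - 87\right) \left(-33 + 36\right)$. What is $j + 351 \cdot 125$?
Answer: $44202$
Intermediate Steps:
$j = 327$ ($j = 109 \cdot 3 = 327$)
$j + 351 \cdot 125 = 327 + 351 \cdot 125 = 327 + 43875 = 44202$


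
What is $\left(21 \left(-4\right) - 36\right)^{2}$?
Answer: $14400$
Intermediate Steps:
$\left(21 \left(-4\right) - 36\right)^{2} = \left(-84 - 36\right)^{2} = \left(-120\right)^{2} = 14400$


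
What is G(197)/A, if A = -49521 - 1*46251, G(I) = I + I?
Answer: -197/47886 ≈ -0.0041139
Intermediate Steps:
G(I) = 2*I
A = -95772 (A = -49521 - 46251 = -95772)
G(197)/A = (2*197)/(-95772) = 394*(-1/95772) = -197/47886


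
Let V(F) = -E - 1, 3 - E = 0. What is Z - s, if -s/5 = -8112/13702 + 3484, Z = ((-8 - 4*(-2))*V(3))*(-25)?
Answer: 9178780/527 ≈ 17417.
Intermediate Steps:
E = 3 (E = 3 - 1*0 = 3 + 0 = 3)
V(F) = -4 (V(F) = -1*3 - 1 = -3 - 1 = -4)
Z = 0 (Z = ((-8 - 4*(-2))*(-4))*(-25) = ((-8 + 8)*(-4))*(-25) = (0*(-4))*(-25) = 0*(-25) = 0)
s = -9178780/527 (s = -5*(-8112/13702 + 3484) = -5*(-8112*1/13702 + 3484) = -5*(-312/527 + 3484) = -5*1835756/527 = -9178780/527 ≈ -17417.)
Z - s = 0 - 1*(-9178780/527) = 0 + 9178780/527 = 9178780/527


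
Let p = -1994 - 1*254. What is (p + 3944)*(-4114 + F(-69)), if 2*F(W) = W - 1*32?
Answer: -7062992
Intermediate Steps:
F(W) = -16 + W/2 (F(W) = (W - 1*32)/2 = (W - 32)/2 = (-32 + W)/2 = -16 + W/2)
p = -2248 (p = -1994 - 254 = -2248)
(p + 3944)*(-4114 + F(-69)) = (-2248 + 3944)*(-4114 + (-16 + (½)*(-69))) = 1696*(-4114 + (-16 - 69/2)) = 1696*(-4114 - 101/2) = 1696*(-8329/2) = -7062992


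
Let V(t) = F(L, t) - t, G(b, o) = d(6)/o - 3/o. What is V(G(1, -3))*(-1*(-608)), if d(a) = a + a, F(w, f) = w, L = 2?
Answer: 3040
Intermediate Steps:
d(a) = 2*a
G(b, o) = 9/o (G(b, o) = (2*6)/o - 3/o = 12/o - 3/o = 9/o)
V(t) = 2 - t
V(G(1, -3))*(-1*(-608)) = (2 - 9/(-3))*(-1*(-608)) = (2 - 9*(-1)/3)*608 = (2 - 1*(-3))*608 = (2 + 3)*608 = 5*608 = 3040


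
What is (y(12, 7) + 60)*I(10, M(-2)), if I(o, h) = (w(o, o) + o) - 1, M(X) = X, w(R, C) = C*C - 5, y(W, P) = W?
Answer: 7488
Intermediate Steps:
w(R, C) = -5 + C² (w(R, C) = C² - 5 = -5 + C²)
I(o, h) = -6 + o + o² (I(o, h) = ((-5 + o²) + o) - 1 = (-5 + o + o²) - 1 = -6 + o + o²)
(y(12, 7) + 60)*I(10, M(-2)) = (12 + 60)*(-6 + 10 + 10²) = 72*(-6 + 10 + 100) = 72*104 = 7488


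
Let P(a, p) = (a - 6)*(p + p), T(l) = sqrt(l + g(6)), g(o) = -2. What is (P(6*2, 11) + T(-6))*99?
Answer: 13068 + 198*I*sqrt(2) ≈ 13068.0 + 280.01*I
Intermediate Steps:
T(l) = sqrt(-2 + l) (T(l) = sqrt(l - 2) = sqrt(-2 + l))
P(a, p) = 2*p*(-6 + a) (P(a, p) = (-6 + a)*(2*p) = 2*p*(-6 + a))
(P(6*2, 11) + T(-6))*99 = (2*11*(-6 + 6*2) + sqrt(-2 - 6))*99 = (2*11*(-6 + 12) + sqrt(-8))*99 = (2*11*6 + 2*I*sqrt(2))*99 = (132 + 2*I*sqrt(2))*99 = 13068 + 198*I*sqrt(2)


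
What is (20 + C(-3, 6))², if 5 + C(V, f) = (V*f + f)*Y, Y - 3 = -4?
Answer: 729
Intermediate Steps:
Y = -1 (Y = 3 - 4 = -1)
C(V, f) = -5 - f - V*f (C(V, f) = -5 + (V*f + f)*(-1) = -5 + (f + V*f)*(-1) = -5 + (-f - V*f) = -5 - f - V*f)
(20 + C(-3, 6))² = (20 + (-5 - 1*6 - 1*(-3)*6))² = (20 + (-5 - 6 + 18))² = (20 + 7)² = 27² = 729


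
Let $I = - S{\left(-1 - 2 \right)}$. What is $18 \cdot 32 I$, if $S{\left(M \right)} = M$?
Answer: $1728$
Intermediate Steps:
$I = 3$ ($I = - (-1 - 2) = \left(-1\right) \left(-3\right) = 3$)
$18 \cdot 32 I = 18 \cdot 32 \cdot 3 = 576 \cdot 3 = 1728$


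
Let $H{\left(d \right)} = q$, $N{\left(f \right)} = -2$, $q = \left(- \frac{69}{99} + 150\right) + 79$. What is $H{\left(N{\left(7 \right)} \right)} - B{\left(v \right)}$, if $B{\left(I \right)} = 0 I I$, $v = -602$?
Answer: $\frac{7534}{33} \approx 228.3$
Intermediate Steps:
$q = \frac{7534}{33}$ ($q = \left(\left(-69\right) \frac{1}{99} + 150\right) + 79 = \left(- \frac{23}{33} + 150\right) + 79 = \frac{4927}{33} + 79 = \frac{7534}{33} \approx 228.3$)
$B{\left(I \right)} = 0$ ($B{\left(I \right)} = 0 I = 0$)
$H{\left(d \right)} = \frac{7534}{33}$
$H{\left(N{\left(7 \right)} \right)} - B{\left(v \right)} = \frac{7534}{33} - 0 = \frac{7534}{33} + 0 = \frac{7534}{33}$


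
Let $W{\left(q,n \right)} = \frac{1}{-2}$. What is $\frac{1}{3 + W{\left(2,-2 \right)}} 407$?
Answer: $\frac{814}{5} \approx 162.8$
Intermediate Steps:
$W{\left(q,n \right)} = - \frac{1}{2}$
$\frac{1}{3 + W{\left(2,-2 \right)}} 407 = \frac{1}{3 - \frac{1}{2}} \cdot 407 = \frac{1}{\frac{5}{2}} \cdot 407 = \frac{2}{5} \cdot 407 = \frac{814}{5}$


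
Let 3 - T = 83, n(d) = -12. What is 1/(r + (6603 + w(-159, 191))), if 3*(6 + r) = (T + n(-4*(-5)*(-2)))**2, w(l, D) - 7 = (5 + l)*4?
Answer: 3/26428 ≈ 0.00011352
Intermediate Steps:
w(l, D) = 27 + 4*l (w(l, D) = 7 + (5 + l)*4 = 7 + (20 + 4*l) = 27 + 4*l)
T = -80 (T = 3 - 1*83 = 3 - 83 = -80)
r = 8446/3 (r = -6 + (-80 - 12)**2/3 = -6 + (1/3)*(-92)**2 = -6 + (1/3)*8464 = -6 + 8464/3 = 8446/3 ≈ 2815.3)
1/(r + (6603 + w(-159, 191))) = 1/(8446/3 + (6603 + (27 + 4*(-159)))) = 1/(8446/3 + (6603 + (27 - 636))) = 1/(8446/3 + (6603 - 609)) = 1/(8446/3 + 5994) = 1/(26428/3) = 3/26428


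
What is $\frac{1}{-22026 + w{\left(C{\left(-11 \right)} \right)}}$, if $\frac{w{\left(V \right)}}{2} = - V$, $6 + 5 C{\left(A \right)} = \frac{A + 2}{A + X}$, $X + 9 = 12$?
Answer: $- \frac{20}{440481} \approx -4.5405 \cdot 10^{-5}$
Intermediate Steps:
$X = 3$ ($X = -9 + 12 = 3$)
$C{\left(A \right)} = - \frac{6}{5} + \frac{2 + A}{5 \left(3 + A\right)}$ ($C{\left(A \right)} = - \frac{6}{5} + \frac{\left(A + 2\right) \frac{1}{A + 3}}{5} = - \frac{6}{5} + \frac{\left(2 + A\right) \frac{1}{3 + A}}{5} = - \frac{6}{5} + \frac{\frac{1}{3 + A} \left(2 + A\right)}{5} = - \frac{6}{5} + \frac{2 + A}{5 \left(3 + A\right)}$)
$w{\left(V \right)} = - 2 V$ ($w{\left(V \right)} = 2 \left(- V\right) = - 2 V$)
$\frac{1}{-22026 + w{\left(C{\left(-11 \right)} \right)}} = \frac{1}{-22026 - 2 \frac{- \frac{16}{5} - -11}{3 - 11}} = \frac{1}{-22026 - 2 \frac{- \frac{16}{5} + 11}{-8}} = \frac{1}{-22026 - 2 \left(\left(- \frac{1}{8}\right) \frac{39}{5}\right)} = \frac{1}{-22026 - - \frac{39}{20}} = \frac{1}{-22026 + \frac{39}{20}} = \frac{1}{- \frac{440481}{20}} = - \frac{20}{440481}$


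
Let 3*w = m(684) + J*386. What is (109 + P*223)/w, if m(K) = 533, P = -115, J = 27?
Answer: -10944/1565 ≈ -6.9930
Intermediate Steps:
w = 10955/3 (w = (533 + 27*386)/3 = (533 + 10422)/3 = (⅓)*10955 = 10955/3 ≈ 3651.7)
(109 + P*223)/w = (109 - 115*223)/(10955/3) = (109 - 25645)*(3/10955) = -25536*3/10955 = -10944/1565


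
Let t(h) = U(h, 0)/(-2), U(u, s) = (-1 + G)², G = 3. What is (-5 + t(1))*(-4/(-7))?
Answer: -4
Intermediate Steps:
U(u, s) = 4 (U(u, s) = (-1 + 3)² = 2² = 4)
t(h) = -2 (t(h) = 4/(-2) = 4*(-½) = -2)
(-5 + t(1))*(-4/(-7)) = (-5 - 2)*(-4/(-7)) = -(-28)*(-1)/7 = -7*4/7 = -4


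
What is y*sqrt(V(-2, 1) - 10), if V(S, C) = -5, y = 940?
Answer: 940*I*sqrt(15) ≈ 3640.6*I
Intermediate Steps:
y*sqrt(V(-2, 1) - 10) = 940*sqrt(-5 - 10) = 940*sqrt(-15) = 940*(I*sqrt(15)) = 940*I*sqrt(15)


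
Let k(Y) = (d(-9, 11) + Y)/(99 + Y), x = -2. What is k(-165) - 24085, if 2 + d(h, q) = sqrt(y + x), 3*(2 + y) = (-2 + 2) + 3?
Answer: -1589443/66 - I*sqrt(3)/66 ≈ -24082.0 - 0.026243*I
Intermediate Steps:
y = -1 (y = -2 + ((-2 + 2) + 3)/3 = -2 + (0 + 3)/3 = -2 + (1/3)*3 = -2 + 1 = -1)
d(h, q) = -2 + I*sqrt(3) (d(h, q) = -2 + sqrt(-1 - 2) = -2 + sqrt(-3) = -2 + I*sqrt(3))
k(Y) = (-2 + Y + I*sqrt(3))/(99 + Y) (k(Y) = ((-2 + I*sqrt(3)) + Y)/(99 + Y) = (-2 + Y + I*sqrt(3))/(99 + Y))
k(-165) - 24085 = (-2 - 165 + I*sqrt(3))/(99 - 165) - 24085 = (-167 + I*sqrt(3))/(-66) - 24085 = -(-167 + I*sqrt(3))/66 - 24085 = (167/66 - I*sqrt(3)/66) - 24085 = -1589443/66 - I*sqrt(3)/66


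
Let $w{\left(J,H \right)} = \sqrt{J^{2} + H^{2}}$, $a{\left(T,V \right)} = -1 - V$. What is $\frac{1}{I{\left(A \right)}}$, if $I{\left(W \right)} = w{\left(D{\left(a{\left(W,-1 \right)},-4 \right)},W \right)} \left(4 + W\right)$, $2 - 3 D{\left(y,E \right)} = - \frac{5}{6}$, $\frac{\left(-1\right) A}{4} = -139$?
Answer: $\frac{9 \sqrt{100160353}}{28044898840} \approx 3.2117 \cdot 10^{-6}$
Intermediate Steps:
$A = 556$ ($A = \left(-4\right) \left(-139\right) = 556$)
$D{\left(y,E \right)} = \frac{17}{18}$ ($D{\left(y,E \right)} = \frac{2}{3} - \frac{\left(-5\right) \frac{1}{6}}{3} = \frac{2}{3} - - \frac{5}{18} = \frac{2}{3} + \frac{5}{18} = \frac{17}{18}$)
$w{\left(J,H \right)} = \sqrt{H^{2} + J^{2}}$
$I{\left(W \right)} = \sqrt{\frac{289}{324} + W^{2}} \left(4 + W\right)$ ($I{\left(W \right)} = \sqrt{W^{2} + \left(\frac{17}{18}\right)^{2}} \left(4 + W\right) = \sqrt{W^{2} + \frac{289}{324}} \left(4 + W\right) = \sqrt{\frac{289}{324} + W^{2}} \left(4 + W\right)$)
$\frac{1}{I{\left(A \right)}} = \frac{1}{\frac{1}{18} \sqrt{289 + 324 \cdot 556^{2}} \left(4 + 556\right)} = \frac{1}{\frac{1}{18} \sqrt{289 + 324 \cdot 309136} \cdot 560} = \frac{1}{\frac{1}{18} \sqrt{289 + 100160064} \cdot 560} = \frac{1}{\frac{1}{18} \sqrt{100160353} \cdot 560} = \frac{1}{\frac{280}{9} \sqrt{100160353}} = \frac{9 \sqrt{100160353}}{28044898840}$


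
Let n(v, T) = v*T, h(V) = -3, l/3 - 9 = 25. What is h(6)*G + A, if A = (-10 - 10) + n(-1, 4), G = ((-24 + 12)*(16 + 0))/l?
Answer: -312/17 ≈ -18.353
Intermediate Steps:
l = 102 (l = 27 + 3*25 = 27 + 75 = 102)
n(v, T) = T*v
G = -32/17 (G = ((-24 + 12)*(16 + 0))/102 = -12*16*(1/102) = -192*1/102 = -32/17 ≈ -1.8824)
A = -24 (A = (-10 - 10) + 4*(-1) = -20 - 4 = -24)
h(6)*G + A = -3*(-32/17) - 24 = 96/17 - 24 = -312/17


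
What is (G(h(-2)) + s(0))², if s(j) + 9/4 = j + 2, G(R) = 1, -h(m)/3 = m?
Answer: 9/16 ≈ 0.56250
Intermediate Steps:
h(m) = -3*m
s(j) = -¼ + j (s(j) = -9/4 + (j + 2) = -9/4 + (2 + j) = -¼ + j)
(G(h(-2)) + s(0))² = (1 + (-¼ + 0))² = (1 - ¼)² = (¾)² = 9/16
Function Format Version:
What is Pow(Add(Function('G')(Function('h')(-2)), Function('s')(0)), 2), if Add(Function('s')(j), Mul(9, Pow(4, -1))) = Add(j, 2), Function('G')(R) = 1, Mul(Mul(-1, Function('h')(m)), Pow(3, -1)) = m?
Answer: Rational(9, 16) ≈ 0.56250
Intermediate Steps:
Function('h')(m) = Mul(-3, m)
Function('s')(j) = Add(Rational(-1, 4), j) (Function('s')(j) = Add(Rational(-9, 4), Add(j, 2)) = Add(Rational(-9, 4), Add(2, j)) = Add(Rational(-1, 4), j))
Pow(Add(Function('G')(Function('h')(-2)), Function('s')(0)), 2) = Pow(Add(1, Add(Rational(-1, 4), 0)), 2) = Pow(Add(1, Rational(-1, 4)), 2) = Pow(Rational(3, 4), 2) = Rational(9, 16)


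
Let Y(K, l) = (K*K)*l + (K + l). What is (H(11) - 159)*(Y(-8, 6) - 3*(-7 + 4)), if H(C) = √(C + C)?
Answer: -62169 + 391*√22 ≈ -60335.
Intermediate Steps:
Y(K, l) = K + l + l*K² (Y(K, l) = K²*l + (K + l) = l*K² + (K + l) = K + l + l*K²)
H(C) = √2*√C (H(C) = √(2*C) = √2*√C)
(H(11) - 159)*(Y(-8, 6) - 3*(-7 + 4)) = (√2*√11 - 159)*((-8 + 6 + 6*(-8)²) - 3*(-7 + 4)) = (√22 - 159)*((-8 + 6 + 6*64) - 3*(-3)) = (-159 + √22)*((-8 + 6 + 384) + 9) = (-159 + √22)*(382 + 9) = (-159 + √22)*391 = -62169 + 391*√22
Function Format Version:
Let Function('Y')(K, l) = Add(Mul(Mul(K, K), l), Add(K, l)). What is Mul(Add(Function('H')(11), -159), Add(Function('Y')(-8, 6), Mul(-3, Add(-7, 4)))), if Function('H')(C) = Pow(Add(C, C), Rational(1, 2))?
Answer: Add(-62169, Mul(391, Pow(22, Rational(1, 2)))) ≈ -60335.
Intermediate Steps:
Function('Y')(K, l) = Add(K, l, Mul(l, Pow(K, 2))) (Function('Y')(K, l) = Add(Mul(Pow(K, 2), l), Add(K, l)) = Add(Mul(l, Pow(K, 2)), Add(K, l)) = Add(K, l, Mul(l, Pow(K, 2))))
Function('H')(C) = Mul(Pow(2, Rational(1, 2)), Pow(C, Rational(1, 2))) (Function('H')(C) = Pow(Mul(2, C), Rational(1, 2)) = Mul(Pow(2, Rational(1, 2)), Pow(C, Rational(1, 2))))
Mul(Add(Function('H')(11), -159), Add(Function('Y')(-8, 6), Mul(-3, Add(-7, 4)))) = Mul(Add(Mul(Pow(2, Rational(1, 2)), Pow(11, Rational(1, 2))), -159), Add(Add(-8, 6, Mul(6, Pow(-8, 2))), Mul(-3, Add(-7, 4)))) = Mul(Add(Pow(22, Rational(1, 2)), -159), Add(Add(-8, 6, Mul(6, 64)), Mul(-3, -3))) = Mul(Add(-159, Pow(22, Rational(1, 2))), Add(Add(-8, 6, 384), 9)) = Mul(Add(-159, Pow(22, Rational(1, 2))), Add(382, 9)) = Mul(Add(-159, Pow(22, Rational(1, 2))), 391) = Add(-62169, Mul(391, Pow(22, Rational(1, 2))))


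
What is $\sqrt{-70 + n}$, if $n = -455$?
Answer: $5 i \sqrt{21} \approx 22.913 i$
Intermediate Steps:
$\sqrt{-70 + n} = \sqrt{-70 - 455} = \sqrt{-525} = 5 i \sqrt{21}$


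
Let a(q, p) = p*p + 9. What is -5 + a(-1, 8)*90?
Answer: 6565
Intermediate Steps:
a(q, p) = 9 + p² (a(q, p) = p² + 9 = 9 + p²)
-5 + a(-1, 8)*90 = -5 + (9 + 8²)*90 = -5 + (9 + 64)*90 = -5 + 73*90 = -5 + 6570 = 6565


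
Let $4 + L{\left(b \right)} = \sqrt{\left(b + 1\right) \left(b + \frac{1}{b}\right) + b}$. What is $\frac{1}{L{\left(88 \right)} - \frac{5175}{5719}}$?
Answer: $\frac{14117282872}{22729110901201} + \frac{65413922 \sqrt{15335078}}{22729110901201} \approx 0.011891$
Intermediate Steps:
$L{\left(b \right)} = -4 + \sqrt{b + \left(1 + b\right) \left(b + \frac{1}{b}\right)}$ ($L{\left(b \right)} = -4 + \sqrt{\left(b + 1\right) \left(b + \frac{1}{b}\right) + b} = -4 + \sqrt{\left(1 + b\right) \left(b + \frac{1}{b}\right) + b} = -4 + \sqrt{b + \left(1 + b\right) \left(b + \frac{1}{b}\right)}$)
$\frac{1}{L{\left(88 \right)} - \frac{5175}{5719}} = \frac{1}{\left(-4 + \sqrt{1 + \frac{1}{88} + 88^{2} + 2 \cdot 88}\right) - \frac{5175}{5719}} = \frac{1}{\left(-4 + \sqrt{1 + \frac{1}{88} + 7744 + 176}\right) - \frac{5175}{5719}} = \frac{1}{\left(-4 + \sqrt{\frac{697049}{88}}\right) - \frac{5175}{5719}} = \frac{1}{\left(-4 + \frac{\sqrt{15335078}}{44}\right) - \frac{5175}{5719}} = \frac{1}{- \frac{28051}{5719} + \frac{\sqrt{15335078}}{44}}$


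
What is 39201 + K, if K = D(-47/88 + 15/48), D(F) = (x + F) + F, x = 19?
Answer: 3451321/88 ≈ 39220.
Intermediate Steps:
D(F) = 19 + 2*F (D(F) = (19 + F) + F = 19 + 2*F)
K = 1633/88 (K = 19 + 2*(-47/88 + 15/48) = 19 + 2*(-47*1/88 + 15*(1/48)) = 19 + 2*(-47/88 + 5/16) = 19 + 2*(-39/176) = 19 - 39/88 = 1633/88 ≈ 18.557)
39201 + K = 39201 + 1633/88 = 3451321/88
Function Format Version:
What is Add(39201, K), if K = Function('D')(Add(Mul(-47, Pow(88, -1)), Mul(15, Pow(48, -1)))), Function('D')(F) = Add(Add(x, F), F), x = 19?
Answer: Rational(3451321, 88) ≈ 39220.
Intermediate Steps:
Function('D')(F) = Add(19, Mul(2, F)) (Function('D')(F) = Add(Add(19, F), F) = Add(19, Mul(2, F)))
K = Rational(1633, 88) (K = Add(19, Mul(2, Add(Mul(-47, Pow(88, -1)), Mul(15, Pow(48, -1))))) = Add(19, Mul(2, Add(Mul(-47, Rational(1, 88)), Mul(15, Rational(1, 48))))) = Add(19, Mul(2, Add(Rational(-47, 88), Rational(5, 16)))) = Add(19, Mul(2, Rational(-39, 176))) = Add(19, Rational(-39, 88)) = Rational(1633, 88) ≈ 18.557)
Add(39201, K) = Add(39201, Rational(1633, 88)) = Rational(3451321, 88)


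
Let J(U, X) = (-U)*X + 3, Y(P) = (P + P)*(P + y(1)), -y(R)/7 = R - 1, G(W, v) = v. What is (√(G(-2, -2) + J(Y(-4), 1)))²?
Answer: -31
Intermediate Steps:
y(R) = 7 - 7*R (y(R) = -7*(R - 1) = -7*(-1 + R) = 7 - 7*R)
Y(P) = 2*P² (Y(P) = (P + P)*(P + (7 - 7*1)) = (2*P)*(P + (7 - 7)) = (2*P)*(P + 0) = (2*P)*P = 2*P²)
J(U, X) = 3 - U*X (J(U, X) = -U*X + 3 = 3 - U*X)
(√(G(-2, -2) + J(Y(-4), 1)))² = (√(-2 + (3 - 1*2*(-4)²*1)))² = (√(-2 + (3 - 1*2*16*1)))² = (√(-2 + (3 - 1*32*1)))² = (√(-2 + (3 - 32)))² = (√(-2 - 29))² = (√(-31))² = (I*√31)² = -31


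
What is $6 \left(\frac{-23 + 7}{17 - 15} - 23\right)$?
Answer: $-186$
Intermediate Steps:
$6 \left(\frac{-23 + 7}{17 - 15} - 23\right) = 6 \left(- \frac{16}{2} - 23\right) = 6 \left(\left(-16\right) \frac{1}{2} - 23\right) = 6 \left(-8 - 23\right) = 6 \left(-31\right) = -186$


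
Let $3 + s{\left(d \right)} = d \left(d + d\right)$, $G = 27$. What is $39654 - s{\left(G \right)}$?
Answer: $38199$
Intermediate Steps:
$s{\left(d \right)} = -3 + 2 d^{2}$ ($s{\left(d \right)} = -3 + d \left(d + d\right) = -3 + d 2 d = -3 + 2 d^{2}$)
$39654 - s{\left(G \right)} = 39654 - \left(-3 + 2 \cdot 27^{2}\right) = 39654 - \left(-3 + 2 \cdot 729\right) = 39654 - \left(-3 + 1458\right) = 39654 - 1455 = 38199$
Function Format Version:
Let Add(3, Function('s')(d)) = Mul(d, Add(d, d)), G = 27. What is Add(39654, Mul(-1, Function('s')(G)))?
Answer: 38199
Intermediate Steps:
Function('s')(d) = Add(-3, Mul(2, Pow(d, 2))) (Function('s')(d) = Add(-3, Mul(d, Add(d, d))) = Add(-3, Mul(d, Mul(2, d))) = Add(-3, Mul(2, Pow(d, 2))))
Add(39654, Mul(-1, Function('s')(G))) = Add(39654, Mul(-1, Add(-3, Mul(2, Pow(27, 2))))) = Add(39654, Mul(-1, Add(-3, Mul(2, 729)))) = Add(39654, Mul(-1, Add(-3, 1458))) = Add(39654, Mul(-1, 1455)) = Add(39654, -1455) = 38199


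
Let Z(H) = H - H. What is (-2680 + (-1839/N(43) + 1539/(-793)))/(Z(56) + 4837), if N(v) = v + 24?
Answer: -143952520/256994647 ≈ -0.56014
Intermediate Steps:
N(v) = 24 + v
Z(H) = 0
(-2680 + (-1839/N(43) + 1539/(-793)))/(Z(56) + 4837) = (-2680 + (-1839/(24 + 43) + 1539/(-793)))/(0 + 4837) = (-2680 + (-1839/67 + 1539*(-1/793)))/4837 = (-2680 + (-1839*1/67 - 1539/793))*(1/4837) = (-2680 + (-1839/67 - 1539/793))*(1/4837) = (-2680 - 1561440/53131)*(1/4837) = -143952520/53131*1/4837 = -143952520/256994647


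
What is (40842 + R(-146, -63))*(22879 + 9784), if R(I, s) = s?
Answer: 1331964477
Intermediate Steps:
(40842 + R(-146, -63))*(22879 + 9784) = (40842 - 63)*(22879 + 9784) = 40779*32663 = 1331964477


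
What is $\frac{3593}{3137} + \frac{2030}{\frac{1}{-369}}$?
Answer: $- \frac{2349828997}{3137} \approx -7.4907 \cdot 10^{5}$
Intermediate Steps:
$\frac{3593}{3137} + \frac{2030}{\frac{1}{-369}} = 3593 \cdot \frac{1}{3137} + \frac{2030}{- \frac{1}{369}} = \frac{3593}{3137} + 2030 \left(-369\right) = \frac{3593}{3137} - 749070 = - \frac{2349828997}{3137}$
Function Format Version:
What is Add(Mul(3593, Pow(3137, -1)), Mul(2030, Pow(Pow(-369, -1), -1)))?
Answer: Rational(-2349828997, 3137) ≈ -7.4907e+5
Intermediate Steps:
Add(Mul(3593, Pow(3137, -1)), Mul(2030, Pow(Pow(-369, -1), -1))) = Add(Mul(3593, Rational(1, 3137)), Mul(2030, Pow(Rational(-1, 369), -1))) = Add(Rational(3593, 3137), Mul(2030, -369)) = Add(Rational(3593, 3137), -749070) = Rational(-2349828997, 3137)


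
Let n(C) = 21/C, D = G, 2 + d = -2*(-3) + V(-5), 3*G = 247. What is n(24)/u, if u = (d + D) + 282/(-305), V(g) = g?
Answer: 6405/588592 ≈ 0.010882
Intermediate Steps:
G = 247/3 (G = (1/3)*247 = 247/3 ≈ 82.333)
d = -1 (d = -2 + (-2*(-3) - 5) = -2 + (6 - 5) = -2 + 1 = -1)
D = 247/3 ≈ 82.333
u = 73574/915 (u = (-1 + 247/3) + 282/(-305) = 244/3 + 282*(-1/305) = 244/3 - 282/305 = 73574/915 ≈ 80.409)
n(24)/u = (21/24)/(73574/915) = (21*(1/24))*(915/73574) = (7/8)*(915/73574) = 6405/588592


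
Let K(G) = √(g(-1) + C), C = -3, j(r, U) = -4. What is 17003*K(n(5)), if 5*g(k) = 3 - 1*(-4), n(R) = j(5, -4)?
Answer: 34006*I*√10/5 ≈ 21507.0*I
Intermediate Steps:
n(R) = -4
g(k) = 7/5 (g(k) = (3 - 1*(-4))/5 = (3 + 4)/5 = (⅕)*7 = 7/5)
K(G) = 2*I*√10/5 (K(G) = √(7/5 - 3) = √(-8/5) = 2*I*√10/5)
17003*K(n(5)) = 17003*(2*I*√10/5) = 34006*I*√10/5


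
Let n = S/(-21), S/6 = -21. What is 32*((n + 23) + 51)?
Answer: 2560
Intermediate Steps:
S = -126 (S = 6*(-21) = -126)
n = 6 (n = -126/(-21) = -126*(-1/21) = 6)
32*((n + 23) + 51) = 32*((6 + 23) + 51) = 32*(29 + 51) = 32*80 = 2560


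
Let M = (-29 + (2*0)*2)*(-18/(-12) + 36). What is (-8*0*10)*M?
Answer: 0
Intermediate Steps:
M = -2175/2 (M = (-29 + 0*2)*(-18*(-1/12) + 36) = (-29 + 0)*(3/2 + 36) = -29*75/2 = -2175/2 ≈ -1087.5)
(-8*0*10)*M = (-8*0*10)*(-2175/2) = (0*10)*(-2175/2) = 0*(-2175/2) = 0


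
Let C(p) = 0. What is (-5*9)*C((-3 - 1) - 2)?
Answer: 0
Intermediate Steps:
(-5*9)*C((-3 - 1) - 2) = -5*9*0 = -45*0 = 0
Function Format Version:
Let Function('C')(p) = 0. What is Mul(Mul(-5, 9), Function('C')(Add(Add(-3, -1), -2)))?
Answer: 0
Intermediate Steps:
Mul(Mul(-5, 9), Function('C')(Add(Add(-3, -1), -2))) = Mul(Mul(-5, 9), 0) = Mul(-45, 0) = 0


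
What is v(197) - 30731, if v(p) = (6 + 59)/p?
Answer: -6053942/197 ≈ -30731.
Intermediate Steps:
v(p) = 65/p
v(197) - 30731 = 65/197 - 30731 = -6053942/197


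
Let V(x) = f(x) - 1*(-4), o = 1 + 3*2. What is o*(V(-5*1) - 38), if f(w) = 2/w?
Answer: -1204/5 ≈ -240.80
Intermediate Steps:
o = 7 (o = 1 + 6 = 7)
V(x) = 4 + 2/x (V(x) = 2/x - 1*(-4) = 2/x + 4 = 4 + 2/x)
o*(V(-5*1) - 38) = 7*((4 + 2/((-5*1))) - 38) = 7*((4 + 2/(-5)) - 38) = 7*((4 + 2*(-⅕)) - 38) = 7*((4 - ⅖) - 38) = 7*(18/5 - 38) = 7*(-172/5) = -1204/5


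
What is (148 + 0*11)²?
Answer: 21904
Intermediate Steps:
(148 + 0*11)² = (148 + 0)² = 148² = 21904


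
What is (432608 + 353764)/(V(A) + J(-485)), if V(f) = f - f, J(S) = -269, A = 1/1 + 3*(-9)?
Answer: -786372/269 ≈ -2923.3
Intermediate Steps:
A = -26 (A = 1 - 27 = -26)
V(f) = 0
(432608 + 353764)/(V(A) + J(-485)) = (432608 + 353764)/(0 - 269) = 786372/(-269) = 786372*(-1/269) = -786372/269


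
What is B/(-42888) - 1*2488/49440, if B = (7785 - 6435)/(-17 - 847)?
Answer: -5923783/117799040 ≈ -0.050287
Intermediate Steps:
B = -25/16 (B = 1350/(-864) = 1350*(-1/864) = -25/16 ≈ -1.5625)
B/(-42888) - 1*2488/49440 = -25/16/(-42888) - 1*2488/49440 = -25/16*(-1/42888) - 2488*1/49440 = 25/686208 - 311/6180 = -5923783/117799040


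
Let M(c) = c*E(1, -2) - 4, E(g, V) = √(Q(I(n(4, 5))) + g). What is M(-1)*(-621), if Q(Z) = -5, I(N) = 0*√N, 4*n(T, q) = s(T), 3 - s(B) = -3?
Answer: 2484 + 1242*I ≈ 2484.0 + 1242.0*I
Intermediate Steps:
s(B) = 6 (s(B) = 3 - 1*(-3) = 3 + 3 = 6)
n(T, q) = 3/2 (n(T, q) = (¼)*6 = 3/2)
I(N) = 0
E(g, V) = √(-5 + g)
M(c) = -4 + 2*I*c (M(c) = c*√(-5 + 1) - 4 = c*√(-4) - 4 = c*(2*I) - 4 = 2*I*c - 4 = -4 + 2*I*c)
M(-1)*(-621) = (-4 + 2*I*(-1))*(-621) = (-4 - 2*I)*(-621) = 2484 + 1242*I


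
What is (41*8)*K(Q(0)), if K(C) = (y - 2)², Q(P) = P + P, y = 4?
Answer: 1312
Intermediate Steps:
Q(P) = 2*P
K(C) = 4 (K(C) = (4 - 2)² = 2² = 4)
(41*8)*K(Q(0)) = (41*8)*4 = 328*4 = 1312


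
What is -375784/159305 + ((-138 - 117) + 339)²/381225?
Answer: -9475613288/4048736575 ≈ -2.3404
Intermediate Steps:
-375784/159305 + ((-138 - 117) + 339)²/381225 = -375784*1/159305 + (-255 + 339)²*(1/381225) = -375784/159305 + 84²*(1/381225) = -375784/159305 + 7056*(1/381225) = -375784/159305 + 2352/127075 = -9475613288/4048736575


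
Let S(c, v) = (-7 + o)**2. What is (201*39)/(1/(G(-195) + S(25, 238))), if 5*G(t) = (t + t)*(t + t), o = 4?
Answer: 238532931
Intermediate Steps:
G(t) = 4*t**2/5 (G(t) = ((t + t)*(t + t))/5 = ((2*t)*(2*t))/5 = (4*t**2)/5 = 4*t**2/5)
S(c, v) = 9 (S(c, v) = (-7 + 4)**2 = (-3)**2 = 9)
(201*39)/(1/(G(-195) + S(25, 238))) = (201*39)/(1/((4/5)*(-195)**2 + 9)) = 7839/(1/((4/5)*38025 + 9)) = 7839/(1/(30420 + 9)) = 7839/(1/30429) = 7839*30429 = 238532931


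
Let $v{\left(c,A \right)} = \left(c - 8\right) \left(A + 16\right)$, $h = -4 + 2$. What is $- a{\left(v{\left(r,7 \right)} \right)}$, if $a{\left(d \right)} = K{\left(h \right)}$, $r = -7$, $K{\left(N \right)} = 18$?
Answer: $-18$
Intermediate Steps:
$h = -2$
$v{\left(c,A \right)} = \left(-8 + c\right) \left(16 + A\right)$
$a{\left(d \right)} = 18$
$- a{\left(v{\left(r,7 \right)} \right)} = \left(-1\right) 18 = -18$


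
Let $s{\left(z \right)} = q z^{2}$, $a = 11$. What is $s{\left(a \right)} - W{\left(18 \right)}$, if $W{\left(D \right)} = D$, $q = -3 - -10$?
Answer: $829$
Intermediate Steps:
$q = 7$ ($q = -3 + 10 = 7$)
$s{\left(z \right)} = 7 z^{2}$
$s{\left(a \right)} - W{\left(18 \right)} = 7 \cdot 11^{2} - 18 = 7 \cdot 121 - 18 = 847 - 18 = 829$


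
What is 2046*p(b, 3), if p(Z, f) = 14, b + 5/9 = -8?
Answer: 28644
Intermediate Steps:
b = -77/9 (b = -5/9 - 8 = -77/9 ≈ -8.5556)
2046*p(b, 3) = 2046*14 = 28644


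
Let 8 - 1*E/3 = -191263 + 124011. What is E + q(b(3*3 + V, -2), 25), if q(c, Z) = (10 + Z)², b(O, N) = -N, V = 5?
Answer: 203005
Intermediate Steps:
E = 201780 (E = 24 - 3*(-191263 + 124011) = 24 - 3*(-67252) = 24 + 201756 = 201780)
E + q(b(3*3 + V, -2), 25) = 201780 + (10 + 25)² = 201780 + 35² = 201780 + 1225 = 203005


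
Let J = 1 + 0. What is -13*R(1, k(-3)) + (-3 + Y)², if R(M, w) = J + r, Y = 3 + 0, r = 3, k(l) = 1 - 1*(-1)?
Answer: -52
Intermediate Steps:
k(l) = 2 (k(l) = 1 + 1 = 2)
Y = 3
J = 1
R(M, w) = 4 (R(M, w) = 1 + 3 = 4)
-13*R(1, k(-3)) + (-3 + Y)² = -13*4 + (-3 + 3)² = -52 + 0² = -52 + 0 = -52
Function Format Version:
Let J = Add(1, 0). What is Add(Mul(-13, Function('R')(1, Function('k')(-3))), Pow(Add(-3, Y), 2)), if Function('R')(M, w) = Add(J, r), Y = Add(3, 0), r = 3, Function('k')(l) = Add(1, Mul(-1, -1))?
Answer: -52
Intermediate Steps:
Function('k')(l) = 2 (Function('k')(l) = Add(1, 1) = 2)
Y = 3
J = 1
Function('R')(M, w) = 4 (Function('R')(M, w) = Add(1, 3) = 4)
Add(Mul(-13, Function('R')(1, Function('k')(-3))), Pow(Add(-3, Y), 2)) = Add(Mul(-13, 4), Pow(Add(-3, 3), 2)) = Add(-52, Pow(0, 2)) = Add(-52, 0) = -52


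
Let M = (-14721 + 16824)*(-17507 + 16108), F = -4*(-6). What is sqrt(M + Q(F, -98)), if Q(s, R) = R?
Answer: I*sqrt(2942195) ≈ 1715.3*I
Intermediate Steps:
F = 24
M = -2942097 (M = 2103*(-1399) = -2942097)
sqrt(M + Q(F, -98)) = sqrt(-2942097 - 98) = sqrt(-2942195) = I*sqrt(2942195)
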